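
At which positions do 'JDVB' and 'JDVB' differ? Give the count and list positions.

Differing positions: none. Hamming distance = 0.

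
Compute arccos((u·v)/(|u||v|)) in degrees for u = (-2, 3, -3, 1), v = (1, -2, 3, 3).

With u = (-2, 3, -3, 1), v = (1, -2, 3, 3):
u·v = (-2)·1 + 3·(-2) + (-3)·3 + 1·3 = (-2) + (-6) + (-9) + 3 = -14.
|u| = √((-2)² + 3² + (-3)² + 1²) = √23, |v| = √(1² + (-2)² + 3² + 3²) = √23, so |u||v| = √(23·23) = √529 = 23.
cos θ = (u·v)/(|u||v|) = -14/23 ≈ -0.608696
θ = arccos(-0.608696) ≈ 127.5°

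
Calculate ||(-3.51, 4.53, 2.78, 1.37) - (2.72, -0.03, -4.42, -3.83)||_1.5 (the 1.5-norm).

(Σ|x_i - y_i|^1.5)^(1/1.5) = (|-3.51 - 2.72|^1.5 + |4.53 - (-0.03)|^1.5 + |2.78 - (-4.42)|^1.5 + |1.37 - (-3.83)|^1.5)^(1/1.5)
= (6.23^1.5 + 4.56^1.5 + 7.2^1.5 + 5.2^1.5)^(1/1.5) ≈ (15.5501 + 9.7375 + 19.3196 + 11.8578)^(1/1.5) = (56.465)^(1/1.5) ≈ 14.7181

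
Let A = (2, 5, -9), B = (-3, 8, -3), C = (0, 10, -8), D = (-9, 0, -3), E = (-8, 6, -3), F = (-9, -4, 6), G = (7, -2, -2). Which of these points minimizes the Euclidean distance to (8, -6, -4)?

Distances: d(A) ≈ 13.4907, d(B) ≈ 17.8326, d(C) ≈ 18.3303, d(D) ≈ 18.0555, d(E) ≈ 20.025, d(F) ≈ 19.8242, d(G) ≈ 4.5826. Nearest: G = (7, -2, -2) with distance 4.5826.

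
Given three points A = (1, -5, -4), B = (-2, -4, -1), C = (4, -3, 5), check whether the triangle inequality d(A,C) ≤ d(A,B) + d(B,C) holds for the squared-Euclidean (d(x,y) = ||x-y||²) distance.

d(A,B) = 3² + 1² + 3² = 19, d(B,C) = 6² + 1² + 6² = 73, d(A,C) = 3² + 2² + 9² = 94.
d(A,C) = 94 > 19 + 73 = 92. Triangle inequality is VIOLATED. (Squared-Euclidean is not a metric — this is a counterexample.)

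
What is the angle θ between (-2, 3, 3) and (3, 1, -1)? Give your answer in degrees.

With u = (-2, 3, 3), v = (3, 1, -1):
u·v = (-2)·3 + 3·1 + 3·(-1) = (-6) + 3 + (-3) = -6.
|u| = √((-2)² + 3² + 3²) = √22, |v| = √(3² + 1² + (-1)²) = √11, so |u||v| = √(22·11) = √242.
cos θ = (u·v)/(|u||v|) = -6/√242 ≈ -0.385695
θ = arccos(-0.385695) ≈ 112.69°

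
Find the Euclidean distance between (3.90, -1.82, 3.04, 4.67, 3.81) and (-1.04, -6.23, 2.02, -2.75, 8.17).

√(Σ(x_i - y_i)²) = √((3.9 - (-1.04))² + (-1.82 - (-6.23))² + (3.04 - 2.02)² + (4.67 - (-2.75))² + (3.81 - 8.17)²)
= √(4.94² + 4.41² + 1.02² + 7.42² + (-4.36)²) = √(24.4036 + 19.4481 + 1.0404 + 55.0564 + 19.0096) = √118.9581 ≈ 10.9068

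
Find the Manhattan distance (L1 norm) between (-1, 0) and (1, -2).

Σ|x_i - y_i| = |-1 - 1| + |0 - (-2)| = 2 + 2 = 4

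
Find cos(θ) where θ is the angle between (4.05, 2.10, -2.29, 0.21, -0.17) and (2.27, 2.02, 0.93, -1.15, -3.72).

With u = (4.05, 2.10, -2.29, 0.21, -0.17), v = (2.27, 2.02, 0.93, -1.15, -3.72):
u·v = 4.05·2.27 + 2.1·2.02 + (-2.29)·0.93 + 0.21·(-1.15) + (-0.17)·(-3.72) = 9.1935 + 4.242 + (-2.1297) + (-0.2415) + 0.6324 = 11.6967.
|u| = √(4.05² + 2.1² + (-2.29)² + 0.21² + (-0.17)²) = √(16.4025 + 4.41 + 5.2441 + 0.0441 + 0.0289) = √26.1296, |v| = √(2.27² + 2.02² + 0.93² + (-1.15)² + (-3.72)²) = √(5.1529 + 4.0804 + 0.8649 + 1.3225 + 13.8384) = √25.2591.
cos θ = (u·v)/(|u||v|) = 11.6967/(√26.1296·√25.2591) ≈ 0.4553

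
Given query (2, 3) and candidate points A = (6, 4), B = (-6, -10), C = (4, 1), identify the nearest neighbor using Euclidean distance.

Distances: d(A) ≈ 4.1231, d(B) ≈ 15.2643, d(C) ≈ 2.8284. Nearest: C = (4, 1) with distance 2.8284.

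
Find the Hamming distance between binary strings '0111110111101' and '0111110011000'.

Differing positions: 8, 11, 13. Hamming distance = 3.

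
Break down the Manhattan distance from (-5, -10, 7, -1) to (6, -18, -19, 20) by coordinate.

Σ|x_i - y_i| = |-5 - 6| + |-10 - (-18)| + |7 - (-19)| + |-1 - 20| = 11 + 8 + 26 + 21 = 66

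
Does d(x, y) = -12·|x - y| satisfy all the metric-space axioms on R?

No. With c = -12 < 0, d fails non-negativity: d(2, 11) = -12·|2 - 11| = -12·9 = -108 < 0.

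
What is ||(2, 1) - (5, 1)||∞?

max(|x_i - y_i|) = max(|2 - 5|, |1 - 1|) = max(3, 0) = 3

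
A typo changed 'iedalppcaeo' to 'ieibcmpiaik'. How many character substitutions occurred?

Differing positions: 3, 4, 5, 6, 8, 10, 11. Hamming distance = 7.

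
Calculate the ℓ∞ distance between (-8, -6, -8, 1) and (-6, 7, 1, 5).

max(|x_i - y_i|) = max(|-8 - (-6)|, |-6 - 7|, |-8 - 1|, |1 - 5|) = max(2, 13, 9, 4) = 13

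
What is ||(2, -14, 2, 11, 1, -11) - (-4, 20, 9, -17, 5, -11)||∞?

max(|x_i - y_i|) = max(|2 - (-4)|, |-14 - 20|, |2 - 9|, |11 - (-17)|, |1 - 5|, |-11 - (-11)|) = max(6, 34, 7, 28, 4, 0) = 34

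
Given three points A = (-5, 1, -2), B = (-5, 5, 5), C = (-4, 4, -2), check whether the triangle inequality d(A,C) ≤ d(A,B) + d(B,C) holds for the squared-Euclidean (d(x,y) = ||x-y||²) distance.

d(A,B) = 0² + 4² + 7² = 65, d(B,C) = 1² + 1² + 7² = 51, d(A,C) = 1² + 3² + 0² = 10.
d(A,C) = 10 ≤ 65 + 51 = 116. Triangle inequality is satisfied.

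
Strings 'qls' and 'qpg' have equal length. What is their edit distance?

Let D[i][j] be the edit distance between the first i characters of 'qls' and the first j characters of 'qpg', with D[i][0] = i, D[0][j] = j, and D[i][j] = D[i-1][j-1] if the characters match, else 1 + min(D[i-1][j], D[i][j-1], D[i-1][j-1]). Filling the table (rows: prefixes of 'qls', columns: prefixes of 'qpg'):
     ε  q  p  g
  ε  0  1  2  3
  q  1  0  1  2
  l  2  1  1  2
  s  3  2  2  2
The bottom-right entry gives D[3][3] = 2, so no sequence of fewer than 2 edits works. Backtracking through the table gives one optimal edit sequence (2 edits):
  qls → qps (sub l→p @2)
  qps → qpg (sub s→g @3)
Edit distance = 2.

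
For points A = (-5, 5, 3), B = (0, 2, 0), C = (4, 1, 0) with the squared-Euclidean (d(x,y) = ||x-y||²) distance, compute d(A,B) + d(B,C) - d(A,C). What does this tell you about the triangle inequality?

d(A,B) = 5² + 3² + 3² = 43, d(B,C) = 4² + 1² + 0² = 17, d(A,C) = 9² + 4² + 3² = 106.
d(A,B) + d(B,C) - d(A,C) = 43 + 17 - 106 = 60 - 106 = -46. This is < 0, so the triangle inequality FAILS for these points (squared-Euclidean is not a metric).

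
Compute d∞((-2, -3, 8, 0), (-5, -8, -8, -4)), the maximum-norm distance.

max(|x_i - y_i|) = max(|-2 - (-5)|, |-3 - (-8)|, |8 - (-8)|, |0 - (-4)|) = max(3, 5, 16, 4) = 16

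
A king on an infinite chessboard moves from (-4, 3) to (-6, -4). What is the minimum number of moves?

max(|x_i - y_i|) = max(|-4 - (-6)|, |3 - (-4)|) = max(2, 7) = 7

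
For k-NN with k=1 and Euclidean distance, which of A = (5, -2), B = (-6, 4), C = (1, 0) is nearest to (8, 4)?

Distances: d(A) ≈ 6.7082, d(B) = 14, d(C) ≈ 8.0623. Nearest: A = (5, -2) with distance 6.7082.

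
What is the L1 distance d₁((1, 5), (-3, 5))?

Σ|x_i - y_i| = |1 - (-3)| + |5 - 5| = 4 + 0 = 4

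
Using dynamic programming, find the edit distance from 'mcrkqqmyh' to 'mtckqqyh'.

Let D[i][j] be the edit distance between the first i characters of 'mcrkqqmyh' and the first j characters of 'mtckqqyh', with D[i][0] = i, D[0][j] = j, and D[i][j] = D[i-1][j-1] if the characters match, else 1 + min(D[i-1][j], D[i][j-1], D[i-1][j-1]). Filling the table (rows: prefixes of 'mcrkqqmyh', columns: prefixes of 'mtckqqyh'):
     ε  m  t  c  k  q  q  y  h
  ε  0  1  2  3  4  5  6  7  8
  m  1  0  1  2  3  4  5  6  7
  c  2  1  1  1  2  3  4  5  6
  r  3  2  2  2  2  3  4  5  6
  k  4  3  3  3  2  3  4  5  6
  q  5  4  4  4  3  2  3  4  5
  q  6  5  5  5  4  3  2  3  4
  m  7  6  6  6  5  4  3  3  4
  y  8  7  7  7  6  5  4  3  4
  h  9  8  8  8  7  6  5  4  3
The bottom-right entry gives D[9][8] = 3, so no sequence of fewer than 3 edits works. Backtracking through the table gives one optimal edit sequence (3 edits):
  mcrkqqmyh → mtrkqqmyh (sub c→t @2)
  mtrkqqmyh → mtckqqmyh (sub r→c @3)
  mtckqqmyh → mtckqqyh (del m @7)
Edit distance = 3.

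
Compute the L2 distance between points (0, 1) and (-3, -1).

(Σ|x_i - y_i|^2)^(1/2) = (|0 - (-3)|^2 + |1 - (-1)|^2)^(1/2)
= (3^2 + 2^2)^(1/2) = (9 + 4)^(1/2) = (13)^(1/2) ≈ 3.6056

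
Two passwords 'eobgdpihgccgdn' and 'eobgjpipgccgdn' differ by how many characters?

Differing positions: 5, 8. Hamming distance = 2.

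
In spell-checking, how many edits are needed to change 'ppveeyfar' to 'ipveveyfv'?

Let D[i][j] be the edit distance between the first i characters of 'ppveeyfar' and the first j characters of 'ipveveyfv', with D[i][0] = i, D[0][j] = j, and D[i][j] = D[i-1][j-1] if the characters match, else 1 + min(D[i-1][j], D[i][j-1], D[i-1][j-1]). Filling the table (rows: prefixes of 'ppveeyfar', columns: prefixes of 'ipveveyfv'):
     ε  i  p  v  e  v  e  y  f  v
  ε  0  1  2  3  4  5  6  7  8  9
  p  1  1  1  2  3  4  5  6  7  8
  p  2  2  1  2  3  4  5  6  7  8
  v  3  3  2  1  2  3  4  5  6  7
  e  4  4  3  2  1  2  3  4  5  6
  e  5  5  4  3  2  2  2  3  4  5
  y  6  6  5  4  3  3  3  2  3  4
  f  7  7  6  5  4  4  4  3  2  3
  a  8  8  7  6  5  5  5  4  3  3
  r  9  9  8  7  6  6  6  5  4  4
The bottom-right entry gives D[9][9] = 4, so no sequence of fewer than 4 edits works. Backtracking through the table gives one optimal edit sequence (4 edits):
  ppveeyfar → ipveeyfar (sub p→i @1)
  ipveeyfar → ipveveyfar (ins v @5)
  ipveveyfar → ipveveyfr (del a @9)
  ipveveyfr → ipveveyfv (sub r→v @9)
Edit distance = 4.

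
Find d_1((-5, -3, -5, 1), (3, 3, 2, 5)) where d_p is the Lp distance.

Σ|x_i - y_i| = |-5 - 3| + |-3 - 3| + |-5 - 2| + |1 - 5| = 8 + 6 + 7 + 4 = 25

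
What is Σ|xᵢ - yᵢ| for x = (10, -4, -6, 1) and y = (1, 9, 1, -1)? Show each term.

Σ|x_i - y_i| = |10 - 1| + |-4 - 9| + |-6 - 1| + |1 - (-1)| = 9 + 13 + 7 + 2 = 31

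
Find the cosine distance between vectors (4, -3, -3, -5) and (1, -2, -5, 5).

With u = (4, -3, -3, -5), v = (1, -2, -5, 5):
u·v = 4·1 + (-3)·(-2) + (-3)·(-5) + (-5)·5 = 4 + 6 + 15 + (-25) = 0.
|u| = √(4² + (-3)² + (-3)² + (-5)²) = √59, |v| = √(1² + (-2)² + (-5)² + 5²) = √55, so |u||v| = √(59·55) = √3245.
cos θ = (u·v)/(|u||v|) = 0/√3245 = 0
Cosine distance = 1 - cos θ = 1 - 0 = 1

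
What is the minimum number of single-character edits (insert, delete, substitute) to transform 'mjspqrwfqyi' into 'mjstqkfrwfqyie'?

Let D[i][j] be the edit distance between the first i characters of 'mjspqrwfqyi' and the first j characters of 'mjstqkfrwfqyie', with D[i][0] = i, D[0][j] = j, and D[i][j] = D[i-1][j-1] if the characters match, else 1 + min(D[i-1][j], D[i][j-1], D[i-1][j-1]). Filling the table (rows: prefixes of 'mjspqrwfqyi', columns: prefixes of 'mjstqkfrwfqyie'):
     ε  m  j  s  t  q  k  f  r  w  f  q  y  i  e
  ε  0  1  2  3  4  5  6  7  8  9 10 11 12 13 14
  m  1  0  1  2  3  4  5  6  7  8  9 10 11 12 13
  j  2  1  0  1  2  3  4  5  6  7  8  9 10 11 12
  s  3  2  1  0  1  2  3  4  5  6  7  8  9 10 11
  p  4  3  2  1  1  2  3  4  5  6  7  8  9 10 11
  q  5  4  3  2  2  1  2  3  4  5  6  7  8  9 10
  r  6  5  4  3  3  2  2  3  3  4  5  6  7  8  9
  w  7  6  5  4  4  3  3  3  4  3  4  5  6  7  8
  f  8  7  6  5  5  4  4  3  4  4  3  4  5  6  7
  q  9  8  7  6  6  5  5  4  4  5  4  3  4  5  6
  y 10  9  8  7  7  6  6  5  5  5  5  4  3  4  5
  i 11 10  9  8  8  7  7  6  6  6  6  5  4  3  4
The bottom-right entry gives D[11][14] = 4, so no sequence of fewer than 4 edits works. Backtracking through the table gives one optimal edit sequence (4 edits):
  mjspqrwfqyi → mjstqrwfqyi (sub p→t @4)
  mjstqrwfqyi → mjstqkrwfqyi (ins k @6)
  mjstqkrwfqyi → mjstqkfrwfqyi (ins f @7)
  mjstqkfrwfqyi → mjstqkfrwfqyie (ins e @14)
Edit distance = 4.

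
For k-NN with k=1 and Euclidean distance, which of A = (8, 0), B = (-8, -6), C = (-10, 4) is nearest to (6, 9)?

Distances: d(A) ≈ 9.2195, d(B) ≈ 20.5183, d(C) ≈ 16.7631. Nearest: A = (8, 0) with distance 9.2195.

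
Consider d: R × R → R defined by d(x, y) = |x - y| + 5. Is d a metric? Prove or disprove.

No. d fails identity of indiscernibles (specifically d(x,x) = 0): d(-5, -5) = |-5 - (-5)| + 5 = 0 + 5 = 5 ≠ 0.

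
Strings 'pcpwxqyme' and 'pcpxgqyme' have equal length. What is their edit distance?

Let D[i][j] be the edit distance between the first i characters of 'pcpwxqyme' and the first j characters of 'pcpxgqyme', with D[i][0] = i, D[0][j] = j, and D[i][j] = D[i-1][j-1] if the characters match, else 1 + min(D[i-1][j], D[i][j-1], D[i-1][j-1]). Filling the table (rows: prefixes of 'pcpwxqyme', columns: prefixes of 'pcpxgqyme'):
     ε  p  c  p  x  g  q  y  m  e
  ε  0  1  2  3  4  5  6  7  8  9
  p  1  0  1  2  3  4  5  6  7  8
  c  2  1  0  1  2  3  4  5  6  7
  p  3  2  1  0  1  2  3  4  5  6
  w  4  3  2  1  1  2  3  4  5  6
  x  5  4  3  2  1  2  3  4  5  6
  q  6  5  4  3  2  2  2  3  4  5
  y  7  6  5  4  3  3  3  2  3  4
  m  8  7  6  5  4  4  4  3  2  3
  e  9  8  7  6  5  5  5  4  3  2
The bottom-right entry gives D[9][9] = 2, so no sequence of fewer than 2 edits works. Backtracking through the table gives one optimal edit sequence (2 edits):
  pcpwxqyme → pcpxxqyme (sub w→x @4)
  pcpxxqyme → pcpxgqyme (sub x→g @5)
Edit distance = 2.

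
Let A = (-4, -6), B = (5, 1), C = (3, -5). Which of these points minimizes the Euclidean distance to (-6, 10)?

Distances: d(A) ≈ 16.1245, d(B) ≈ 14.2127, d(C) ≈ 17.4929. Nearest: B = (5, 1) with distance 14.2127.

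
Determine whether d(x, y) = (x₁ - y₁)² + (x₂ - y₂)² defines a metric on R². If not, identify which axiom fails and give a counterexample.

No. The squared Euclidean distance fails the triangle inequality. Counterexample: x = (0, 0), y = (1, 5), z = (2, 10). d(x,z) = 2² + 10² = 104, but d(x,y) + d(y,z) = (1² + 5²) + (1² + 5²) = 26 + 26 = 52. Since 104 > 52, the triangle inequality is violated. (Note: √d, the ordinary Euclidean distance, IS a metric.)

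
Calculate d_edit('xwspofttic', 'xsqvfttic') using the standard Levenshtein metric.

Let D[i][j] be the edit distance between the first i characters of 'xwspofttic' and the first j characters of 'xsqvfttic', with D[i][0] = i, D[0][j] = j, and D[i][j] = D[i-1][j-1] if the characters match, else 1 + min(D[i-1][j], D[i][j-1], D[i-1][j-1]). Filling the table (rows: prefixes of 'xwspofttic', columns: prefixes of 'xsqvfttic'):
     ε  x  s  q  v  f  t  t  i  c
  ε  0  1  2  3  4  5  6  7  8  9
  x  1  0  1  2  3  4  5  6  7  8
  w  2  1  1  2  3  4  5  6  7  8
  s  3  2  1  2  3  4  5  6  7  8
  p  4  3  2  2  3  4  5  6  7  8
  o  5  4  3  3  3  4  5  6  7  8
  f  6  5  4  4  4  3  4  5  6  7
  t  7  6  5  5  5  4  3  4  5  6
  t  8  7  6  6  6  5  4  3  4  5
  i  9  8  7  7  7  6  5  4  3  4
  c 10  9  8  8  8  7  6  5  4  3
The bottom-right entry gives D[10][9] = 3, so no sequence of fewer than 3 edits works. Backtracking through the table gives one optimal edit sequence (3 edits):
  xwspofttic → xspofttic (del w @2)
  xspofttic → xsqofttic (sub p→q @3)
  xsqofttic → xsqvfttic (sub o→v @4)
Edit distance = 3.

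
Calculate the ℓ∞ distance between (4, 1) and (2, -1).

max(|x_i - y_i|) = max(|4 - 2|, |1 - (-1)|) = max(2, 2) = 2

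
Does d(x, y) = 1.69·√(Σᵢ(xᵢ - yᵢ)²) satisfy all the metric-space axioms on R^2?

Yes. The L2 (Euclidean) norm induces a metric on R^2, and multiplying a metric by a positive constant 1.69 > 0 preserves all four axioms: non-negativity (1.69·||x-y|| ≥ 0), identity (1.69·||x-y|| = 0 ⟺ ||x-y|| = 0 ⟺ x = y), symmetry (||x-y|| = ||y-x||), and the triangle inequality (1.69·||x-z|| ≤ 1.69·||x-y|| + 1.69·||y-z||). So d is a metric.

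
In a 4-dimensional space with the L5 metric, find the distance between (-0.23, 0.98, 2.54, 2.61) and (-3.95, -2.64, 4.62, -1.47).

(Σ|x_i - y_i|^5)^(1/5) = (|-0.23 - (-3.95)|^5 + |0.98 - (-2.64)|^5 + |2.54 - 4.62|^5 + |2.61 - (-1.47)|^5)^(1/5)
= (3.72^5 + 3.62^5 + 2.08^5 + 4.08^5)^(1/5) ≈ (712.3849 + 621.6456 + 38.9329 + 1130.5787)^(1/5) = (2503.5421)^(1/5) ≈ 4.7831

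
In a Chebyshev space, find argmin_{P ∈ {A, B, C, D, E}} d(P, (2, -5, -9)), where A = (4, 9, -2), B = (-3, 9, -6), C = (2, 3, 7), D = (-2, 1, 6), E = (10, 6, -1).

Distances: d(A) = 14, d(B) = 14, d(C) = 16, d(D) = 15, d(E) = 11. Nearest: E = (10, 6, -1) with distance 11.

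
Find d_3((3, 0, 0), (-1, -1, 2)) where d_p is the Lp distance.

(Σ|x_i - y_i|^3)^(1/3) = (|3 - (-1)|^3 + |0 - (-1)|^3 + |0 - 2|^3)^(1/3)
= (4^3 + 1^3 + 2^3)^(1/3) = (64 + 1 + 8)^(1/3) = (73)^(1/3) ≈ 4.1793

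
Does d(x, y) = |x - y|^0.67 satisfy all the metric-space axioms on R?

Yes. With 0 < p = 0.67 ≤ 1, d(x,y) = |x-y|^0.67 is a metric on R. Non-negativity and symmetry are immediate; |x-y|^0.67 = 0 ⟺ |x-y| = 0 ⟺ x = y. For the triangle inequality, the function t ↦ t^0.67 is subadditive on [0,∞) when p ≤ 1, so |x-z|^0.67 ≤ (|x-y| + |y-z|)^0.67 ≤ |x-y|^0.67 + |y-z|^0.67.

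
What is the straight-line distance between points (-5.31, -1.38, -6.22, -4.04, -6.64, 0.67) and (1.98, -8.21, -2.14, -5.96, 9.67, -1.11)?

√(Σ(x_i - y_i)²) = √((-5.31 - 1.98)² + (-1.38 - (-8.21))² + (-6.22 - (-2.14))² + (-4.04 - (-5.96))² + (-6.64 - 9.67)² + (0.67 - (-1.11))²)
= √((-7.29)² + 6.83² + (-4.08)² + 1.92² + (-16.31)² + 1.78²) = √(53.1441 + 46.6489 + 16.6464 + 3.6864 + 266.0161 + 3.1684) = √389.3103 ≈ 19.7309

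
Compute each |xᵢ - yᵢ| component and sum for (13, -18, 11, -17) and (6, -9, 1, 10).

Σ|x_i - y_i| = |13 - 6| + |-18 - (-9)| + |11 - 1| + |-17 - 10| = 7 + 9 + 10 + 27 = 53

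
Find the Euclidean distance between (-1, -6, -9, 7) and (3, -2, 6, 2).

√(Σ(x_i - y_i)²) = √((-1 - 3)² + (-6 - (-2))² + (-9 - 6)² + (7 - 2)²)
= √((-4)² + (-4)² + (-15)² + 5²) = √(16 + 16 + 225 + 25) = √282 ≈ 16.7929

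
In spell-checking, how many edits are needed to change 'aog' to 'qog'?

Let D[i][j] be the edit distance between the first i characters of 'aog' and the first j characters of 'qog', with D[i][0] = i, D[0][j] = j, and D[i][j] = D[i-1][j-1] if the characters match, else 1 + min(D[i-1][j], D[i][j-1], D[i-1][j-1]). Filling the table (rows: prefixes of 'aog', columns: prefixes of 'qog'):
     ε  q  o  g
  ε  0  1  2  3
  a  1  1  2  3
  o  2  2  1  2
  g  3  3  2  1
The bottom-right entry gives D[3][3] = 1, so no sequence of fewer than 1 edit works. Backtracking through the table gives one optimal edit sequence (1 edit):
  aog → qog (sub a→q @1)
Edit distance = 1.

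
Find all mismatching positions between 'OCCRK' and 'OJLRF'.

Differing positions: 2, 3, 5. Hamming distance = 3.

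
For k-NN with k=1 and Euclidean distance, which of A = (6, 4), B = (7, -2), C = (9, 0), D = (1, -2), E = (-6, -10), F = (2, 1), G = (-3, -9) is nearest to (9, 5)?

Distances: d(A) ≈ 3.1623, d(B) ≈ 7.2801, d(C) = 5, d(D) ≈ 10.6301, d(E) ≈ 21.2132, d(F) ≈ 8.0623, d(G) ≈ 18.4391. Nearest: A = (6, 4) with distance 3.1623.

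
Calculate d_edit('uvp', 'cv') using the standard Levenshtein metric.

Let D[i][j] be the edit distance between the first i characters of 'uvp' and the first j characters of 'cv', with D[i][0] = i, D[0][j] = j, and D[i][j] = D[i-1][j-1] if the characters match, else 1 + min(D[i-1][j], D[i][j-1], D[i-1][j-1]). Filling the table (rows: prefixes of 'uvp', columns: prefixes of 'cv'):
     ε  c  v
  ε  0  1  2
  u  1  1  2
  v  2  2  1
  p  3  3  2
The bottom-right entry gives D[3][2] = 2, so no sequence of fewer than 2 edits works. Backtracking through the table gives one optimal edit sequence (2 edits):
  uvp → cvp (sub u→c @1)
  cvp → cv (del p @3)
Edit distance = 2.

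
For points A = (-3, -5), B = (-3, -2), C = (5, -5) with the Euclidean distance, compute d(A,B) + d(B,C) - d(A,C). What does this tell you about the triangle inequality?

d(A,B) = √(0² + 3²) = √9 = 3, d(B,C) = √(8² + 3²) = √73 ≈ 8.544, d(A,C) = √(8² + 0²) = √64 = 8.
d(A,B) + d(B,C) - d(A,C) = 3 + 8.544 - 8 = 11.544 - 8 = 3.544 (to 4 decimal places). This is ≥ 0, so the triangle inequality holds for these points.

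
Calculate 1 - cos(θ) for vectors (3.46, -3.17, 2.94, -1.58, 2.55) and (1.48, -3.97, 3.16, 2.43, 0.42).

With u = (3.46, -3.17, 2.94, -1.58, 2.55), v = (1.48, -3.97, 3.16, 2.43, 0.42):
u·v = 3.46·1.48 + (-3.17)·(-3.97) + 2.94·3.16 + (-1.58)·2.43 + 2.55·0.42 = 5.1208 + 12.5849 + 9.2904 + (-3.8394) + 1.071 = 24.2277.
|u| = √(3.46² + (-3.17)² + 2.94² + (-1.58)² + 2.55²) = √(11.9716 + 10.0489 + 8.6436 + 2.4964 + 6.5025) = √39.663, |v| = √(1.48² + (-3.97)² + 3.16² + 2.43² + 0.42²) = √(2.1904 + 15.7609 + 9.9856 + 5.9049 + 0.1764) = √34.0182.
cos θ = (u·v)/(|u||v|) = 24.2277/(√39.663·√34.0182) ≈ 0.6596
Cosine distance = 1 - cos θ ≈ 1 - 0.6596 = 0.3404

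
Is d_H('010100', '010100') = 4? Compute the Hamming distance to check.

Differing positions: none. Hamming distance = 0, so the claim that d_H = 4 is false.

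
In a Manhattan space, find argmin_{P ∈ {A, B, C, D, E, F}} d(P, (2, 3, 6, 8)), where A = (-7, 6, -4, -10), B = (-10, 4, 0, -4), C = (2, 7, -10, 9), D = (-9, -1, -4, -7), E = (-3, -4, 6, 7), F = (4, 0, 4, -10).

Distances: d(A) = 40, d(B) = 31, d(C) = 21, d(D) = 40, d(E) = 13, d(F) = 25. Nearest: E = (-3, -4, 6, 7) with distance 13.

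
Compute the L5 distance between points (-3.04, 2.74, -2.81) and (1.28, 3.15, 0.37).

(Σ|x_i - y_i|^5)^(1/5) = (|-3.04 - 1.28|^5 + |2.74 - 3.15|^5 + |-2.81 - 0.37|^5)^(1/5)
= (4.32^5 + 0.41^5 + 3.18^5)^(1/5) ≈ (1504.592 + 0.0116 + 325.1888)^(1/5) = (1829.7924)^(1/5) ≈ 4.4924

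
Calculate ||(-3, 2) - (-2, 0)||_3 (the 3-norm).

(Σ|x_i - y_i|^3)^(1/3) = (|-3 - (-2)|^3 + |2 - 0|^3)^(1/3)
= (1^3 + 2^3)^(1/3) = (1 + 8)^(1/3) = (9)^(1/3) ≈ 2.0801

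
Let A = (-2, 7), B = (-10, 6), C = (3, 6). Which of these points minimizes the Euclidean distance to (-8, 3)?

Distances: d(A) ≈ 7.2111, d(B) ≈ 3.6056, d(C) ≈ 11.4018. Nearest: B = (-10, 6) with distance 3.6056.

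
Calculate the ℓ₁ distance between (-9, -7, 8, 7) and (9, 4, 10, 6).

Σ|x_i - y_i| = |-9 - 9| + |-7 - 4| + |8 - 10| + |7 - 6| = 18 + 11 + 2 + 1 = 32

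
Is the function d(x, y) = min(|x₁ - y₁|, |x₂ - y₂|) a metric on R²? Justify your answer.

No. d fails identity of indiscernibles: take x = (-4, 0) and y = (-4, 3). Then d(x,y) = min(|-4 - (-4)|, |0 - 3|) = min(0, 3) = 0, yet x ≠ y.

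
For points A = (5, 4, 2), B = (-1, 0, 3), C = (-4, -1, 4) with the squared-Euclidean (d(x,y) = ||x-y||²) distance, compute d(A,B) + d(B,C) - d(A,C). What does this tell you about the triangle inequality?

d(A,B) = 6² + 4² + 1² = 53, d(B,C) = 3² + 1² + 1² = 11, d(A,C) = 9² + 5² + 2² = 110.
d(A,B) + d(B,C) - d(A,C) = 53 + 11 - 110 = 64 - 110 = -46. This is < 0, so the triangle inequality FAILS for these points (squared-Euclidean is not a metric).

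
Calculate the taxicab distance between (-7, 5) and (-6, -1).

Σ|x_i - y_i| = |-7 - (-6)| + |5 - (-1)| = 1 + 6 = 7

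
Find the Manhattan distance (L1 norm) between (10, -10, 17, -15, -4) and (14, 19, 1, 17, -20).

Σ|x_i - y_i| = |10 - 14| + |-10 - 19| + |17 - 1| + |-15 - 17| + |-4 - (-20)| = 4 + 29 + 16 + 32 + 16 = 97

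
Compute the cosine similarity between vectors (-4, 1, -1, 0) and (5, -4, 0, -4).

With u = (-4, 1, -1, 0), v = (5, -4, 0, -4):
u·v = (-4)·5 + 1·(-4) + (-1)·0 + 0·(-4) = (-20) + (-4) + 0 + 0 = -24.
|u| = √((-4)² + 1² + (-1)² + 0²) = √18, |v| = √(5² + (-4)² + 0² + (-4)²) = √57, so |u||v| = √(18·57) = √1026.
cos θ = (u·v)/(|u||v|) = -24/√1026 ≈ -0.7493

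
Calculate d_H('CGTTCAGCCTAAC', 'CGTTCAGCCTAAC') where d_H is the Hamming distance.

Differing positions: none. Hamming distance = 0.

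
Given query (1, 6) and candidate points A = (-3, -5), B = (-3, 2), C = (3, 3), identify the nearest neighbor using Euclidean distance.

Distances: d(A) ≈ 11.7047, d(B) ≈ 5.6569, d(C) ≈ 3.6056. Nearest: C = (3, 3) with distance 3.6056.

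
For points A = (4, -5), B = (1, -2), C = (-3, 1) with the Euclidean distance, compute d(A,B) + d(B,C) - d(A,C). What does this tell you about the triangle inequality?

d(A,B) = √(3² + 3²) = √18 ≈ 4.2426, d(B,C) = √(4² + 3²) = √25 = 5, d(A,C) = √(7² + 6²) = √85 ≈ 9.2195.
d(A,B) + d(B,C) - d(A,C) = 4.2426 + 5 - 9.2195 = 9.2426 - 9.2195 = 0.0231 (to 4 decimal places). This is ≥ 0, so the triangle inequality holds for these points.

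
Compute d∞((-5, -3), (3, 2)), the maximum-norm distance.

max(|x_i - y_i|) = max(|-5 - 3|, |-3 - 2|) = max(8, 5) = 8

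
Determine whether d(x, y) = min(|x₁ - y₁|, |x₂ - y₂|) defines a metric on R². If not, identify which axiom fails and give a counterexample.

No. d fails identity of indiscernibles: take x = (-2, 0) and y = (-2, 1). Then d(x,y) = min(|-2 - (-2)|, |0 - 1|) = min(0, 1) = 0, yet x ≠ y.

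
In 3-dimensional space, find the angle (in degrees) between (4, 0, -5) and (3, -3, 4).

With u = (4, 0, -5), v = (3, -3, 4):
u·v = 4·3 + 0·(-3) + (-5)·4 = 12 + 0 + (-20) = -8.
|u| = √(4² + 0² + (-5)²) = √41, |v| = √(3² + (-3)² + 4²) = √34, so |u||v| = √(41·34) = √1394.
cos θ = (u·v)/(|u||v|) = -8/√1394 ≈ -0.214269
θ = arccos(-0.214269) ≈ 102.37°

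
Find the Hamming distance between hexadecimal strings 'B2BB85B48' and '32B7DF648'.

Differing positions: 1, 4, 5, 6, 7. Hamming distance = 5.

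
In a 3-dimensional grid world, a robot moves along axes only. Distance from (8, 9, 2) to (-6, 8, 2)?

Σ|x_i - y_i| = |8 - (-6)| + |9 - 8| + |2 - 2| = 14 + 1 + 0 = 15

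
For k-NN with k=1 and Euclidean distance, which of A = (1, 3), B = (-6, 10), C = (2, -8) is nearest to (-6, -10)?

Distances: d(A) ≈ 14.7648, d(B) = 20, d(C) ≈ 8.2462. Nearest: C = (2, -8) with distance 8.2462.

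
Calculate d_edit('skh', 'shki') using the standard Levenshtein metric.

Let D[i][j] be the edit distance between the first i characters of 'skh' and the first j characters of 'shki', with D[i][0] = i, D[0][j] = j, and D[i][j] = D[i-1][j-1] if the characters match, else 1 + min(D[i-1][j], D[i][j-1], D[i-1][j-1]). Filling the table (rows: prefixes of 'skh', columns: prefixes of 'shki'):
     ε  s  h  k  i
  ε  0  1  2  3  4
  s  1  0  1  2  3
  k  2  1  1  1  2
  h  3  2  1  2  2
The bottom-right entry gives D[3][4] = 2, so no sequence of fewer than 2 edits works. Backtracking through the table gives one optimal edit sequence (2 edits):
  skh → shkh (ins h @2)
  shkh → shki (sub h→i @4)
Edit distance = 2.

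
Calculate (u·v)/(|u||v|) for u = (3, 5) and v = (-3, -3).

With u = (3, 5), v = (-3, -3):
u·v = 3·(-3) + 5·(-3) = (-9) + (-15) = -24.
|u| = √(3² + 5²) = √34, |v| = √((-3)² + (-3)²) = √18, so |u||v| = √(34·18) = √612.
cos θ = (u·v)/(|u||v|) = -24/√612 ≈ -0.9701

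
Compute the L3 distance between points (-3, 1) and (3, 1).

(Σ|x_i - y_i|^3)^(1/3) = (|-3 - 3|^3 + |1 - 1|^3)^(1/3)
= (6^3 + 0^3)^(1/3) = (216 + 0)^(1/3) = (216)^(1/3) = 6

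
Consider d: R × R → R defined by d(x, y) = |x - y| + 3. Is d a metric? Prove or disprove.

No. d fails identity of indiscernibles (specifically d(x,x) = 0): d(4, 4) = |4 - 4| + 3 = 0 + 3 = 3 ≠ 0.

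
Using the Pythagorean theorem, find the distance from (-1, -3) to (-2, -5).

√(Σ(x_i - y_i)²) = √((-1 - (-2))² + (-3 - (-5))²)
= √(1² + 2²) = √(1 + 4) = √5 ≈ 2.2361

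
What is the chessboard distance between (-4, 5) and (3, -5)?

max(|x_i - y_i|) = max(|-4 - 3|, |5 - (-5)|) = max(7, 10) = 10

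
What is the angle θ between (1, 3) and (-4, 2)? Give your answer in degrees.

With u = (1, 3), v = (-4, 2):
u·v = 1·(-4) + 3·2 = (-4) + 6 = 2.
|u| = √(1² + 3²) = √10, |v| = √((-4)² + 2²) = √20, so |u||v| = √(10·20) = √200.
cos θ = (u·v)/(|u||v|) = 2/√200 ≈ 0.141421
θ = arccos(0.141421) ≈ 81.87°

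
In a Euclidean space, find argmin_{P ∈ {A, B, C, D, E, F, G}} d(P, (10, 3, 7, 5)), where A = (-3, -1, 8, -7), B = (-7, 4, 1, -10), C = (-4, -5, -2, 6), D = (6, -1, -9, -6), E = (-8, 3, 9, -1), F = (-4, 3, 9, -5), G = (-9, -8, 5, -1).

Distances: d(A) ≈ 18.1659, d(B) ≈ 23.4734, d(C) ≈ 18.4932, d(D) ≈ 20.2237, d(E) ≈ 19.0788, d(F) ≈ 17.3205, d(G) ≈ 22.8473. Nearest: F = (-4, 3, 9, -5) with distance 17.3205.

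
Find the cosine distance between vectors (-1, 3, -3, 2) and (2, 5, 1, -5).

With u = (-1, 3, -3, 2), v = (2, 5, 1, -5):
u·v = (-1)·2 + 3·5 + (-3)·1 + 2·(-5) = (-2) + 15 + (-3) + (-10) = 0.
|u| = √((-1)² + 3² + (-3)² + 2²) = √23, |v| = √(2² + 5² + 1² + (-5)²) = √55, so |u||v| = √(23·55) = √1265.
cos θ = (u·v)/(|u||v|) = 0/√1265 = 0
Cosine distance = 1 - cos θ = 1 - 0 = 1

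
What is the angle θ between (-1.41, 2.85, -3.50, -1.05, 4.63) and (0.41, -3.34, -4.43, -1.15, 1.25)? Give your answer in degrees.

With u = (-1.41, 2.85, -3.50, -1.05, 4.63), v = (0.41, -3.34, -4.43, -1.15, 1.25):
u·v = (-1.41)·0.41 + 2.85·(-3.34) + (-3.5)·(-4.43) + (-1.05)·(-1.15) + 4.63·1.25 = (-0.5781) + (-9.519) + 15.505 + 1.2075 + 5.7875 = 12.4029.
|u| = √((-1.41)² + 2.85² + (-3.5)² + (-1.05)² + 4.63²) = √(1.9881 + 8.1225 + 12.25 + 1.1025 + 21.4369) = √44.9, |v| = √(0.41² + (-3.34)² + (-4.43)² + (-1.15)² + 1.25²) = √(0.1681 + 11.1556 + 19.6249 + 1.3225 + 1.5625) = √33.8336.
cos θ = (u·v)/(|u||v|) = 12.4029/(√44.9·√33.8336) ≈ 0.318219
θ = arccos(0.318219) ≈ 71.44°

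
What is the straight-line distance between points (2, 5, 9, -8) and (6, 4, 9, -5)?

√(Σ(x_i - y_i)²) = √((2 - 6)² + (5 - 4)² + (9 - 9)² + (-8 - (-5))²)
= √((-4)² + 1² + 0² + (-3)²) = √(16 + 1 + 0 + 9) = √26 ≈ 5.099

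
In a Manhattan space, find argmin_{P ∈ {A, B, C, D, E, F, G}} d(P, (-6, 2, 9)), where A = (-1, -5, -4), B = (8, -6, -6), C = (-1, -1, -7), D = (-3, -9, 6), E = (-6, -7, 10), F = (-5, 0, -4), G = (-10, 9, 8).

Distances: d(A) = 25, d(B) = 37, d(C) = 24, d(D) = 17, d(E) = 10, d(F) = 16, d(G) = 12. Nearest: E = (-6, -7, 10) with distance 10.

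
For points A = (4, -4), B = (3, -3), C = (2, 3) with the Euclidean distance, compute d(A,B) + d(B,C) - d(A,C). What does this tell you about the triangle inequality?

d(A,B) = √(1² + 1²) = √2 ≈ 1.4142, d(B,C) = √(1² + 6²) = √37 ≈ 6.0828, d(A,C) = √(2² + 7²) = √53 ≈ 7.2801.
d(A,B) + d(B,C) - d(A,C) = 1.4142 + 6.0828 - 7.2801 = 7.497 - 7.2801 = 0.2169 (to 4 decimal places). This is ≥ 0, so the triangle inequality holds for these points.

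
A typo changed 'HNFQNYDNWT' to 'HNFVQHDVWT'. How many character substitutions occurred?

Differing positions: 4, 5, 6, 8. Hamming distance = 4.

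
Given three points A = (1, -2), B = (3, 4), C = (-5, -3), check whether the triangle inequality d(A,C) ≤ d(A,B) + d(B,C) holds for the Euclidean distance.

d(A,B) = √(2² + 6²) = √40 ≈ 6.3246, d(B,C) = √(8² + 7²) = √113 ≈ 10.6301, d(A,C) = √(6² + 1²) = √37 ≈ 6.0828.
d(A,C) ≈ 6.0828 ≤ 6.3246 + 10.6301 = 16.9547. Triangle inequality is satisfied.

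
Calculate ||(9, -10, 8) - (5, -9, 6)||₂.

√(Σ(x_i - y_i)²) = √((9 - 5)² + (-10 - (-9))² + (8 - 6)²)
= √(4² + (-1)² + 2²) = √(16 + 1 + 4) = √21 ≈ 4.5826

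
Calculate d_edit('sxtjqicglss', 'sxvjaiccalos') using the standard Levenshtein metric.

Let D[i][j] be the edit distance between the first i characters of 'sxtjqicglss' and the first j characters of 'sxvjaiccalos', with D[i][0] = i, D[0][j] = j, and D[i][j] = D[i-1][j-1] if the characters match, else 1 + min(D[i-1][j], D[i][j-1], D[i-1][j-1]). Filling the table (rows: prefixes of 'sxtjqicglss', columns: prefixes of 'sxvjaiccalos'):
     ε  s  x  v  j  a  i  c  c  a  l  o  s
  ε  0  1  2  3  4  5  6  7  8  9 10 11 12
  s  1  0  1  2  3  4  5  6  7  8  9 10 11
  x  2  1  0  1  2  3  4  5  6  7  8  9 10
  t  3  2  1  1  2  3  4  5  6  7  8  9 10
  j  4  3  2  2  1  2  3  4  5  6  7  8  9
  q  5  4  3  3  2  2  3  4  5  6  7  8  9
  i  6  5  4  4  3  3  2  3  4  5  6  7  8
  c  7  6  5  5  4  4  3  2  3  4  5  6  7
  g  8  7  6  6  5  5  4  3  3  4  5  6  7
  l  9  8  7  7  6  6  5  4  4  4  4  5  6
  s 10  9  8  8  7  7  6  5  5  5  5  5  5
  s 11 10  9  9  8  8  7  6  6  6  6  6  5
The bottom-right entry gives D[11][12] = 5, so no sequence of fewer than 5 edits works. Backtracking through the table gives one optimal edit sequence (5 edits):
  sxtjqicglss → sxvjqicglss (sub t→v @3)
  sxvjqicglss → sxvjaicglss (sub q→a @5)
  sxvjaicglss → sxvjaiccglss (ins c @7)
  sxvjaiccglss → sxvjaiccalss (sub g→a @9)
  sxvjaiccalss → sxvjaiccalos (sub s→o @11)
Edit distance = 5.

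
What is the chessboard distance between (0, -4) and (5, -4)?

max(|x_i - y_i|) = max(|0 - 5|, |-4 - (-4)|) = max(5, 0) = 5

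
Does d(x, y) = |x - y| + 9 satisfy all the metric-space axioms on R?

No. d fails identity of indiscernibles (specifically d(x,x) = 0): d(-2, -2) = |-2 - (-2)| + 9 = 0 + 9 = 9 ≠ 0.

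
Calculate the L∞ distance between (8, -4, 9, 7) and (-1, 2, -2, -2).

max(|x_i - y_i|) = max(|8 - (-1)|, |-4 - 2|, |9 - (-2)|, |7 - (-2)|) = max(9, 6, 11, 9) = 11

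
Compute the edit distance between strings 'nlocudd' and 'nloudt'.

Let D[i][j] be the edit distance between the first i characters of 'nlocudd' and the first j characters of 'nloudt', with D[i][0] = i, D[0][j] = j, and D[i][j] = D[i-1][j-1] if the characters match, else 1 + min(D[i-1][j], D[i][j-1], D[i-1][j-1]). Filling the table (rows: prefixes of 'nlocudd', columns: prefixes of 'nloudt'):
     ε  n  l  o  u  d  t
  ε  0  1  2  3  4  5  6
  n  1  0  1  2  3  4  5
  l  2  1  0  1  2  3  4
  o  3  2  1  0  1  2  3
  c  4  3  2  1  1  2  3
  u  5  4  3  2  1  2  3
  d  6  5  4  3  2  1  2
  d  7  6  5  4  3  2  2
The bottom-right entry gives D[7][6] = 2, so no sequence of fewer than 2 edits works. Backtracking through the table gives one optimal edit sequence (2 edits):
  nlocudd → nloudd (del c @4)
  nloudd → nloudt (sub d→t @6)
Edit distance = 2.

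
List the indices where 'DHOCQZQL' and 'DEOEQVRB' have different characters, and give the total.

Differing positions: 2, 4, 6, 7, 8. Hamming distance = 5.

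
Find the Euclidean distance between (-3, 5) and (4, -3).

√(Σ(x_i - y_i)²) = √((-3 - 4)² + (5 - (-3))²)
= √((-7)² + 8²) = √(49 + 64) = √113 ≈ 10.6301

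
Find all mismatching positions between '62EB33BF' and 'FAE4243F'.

Differing positions: 1, 2, 4, 5, 6, 7. Hamming distance = 6.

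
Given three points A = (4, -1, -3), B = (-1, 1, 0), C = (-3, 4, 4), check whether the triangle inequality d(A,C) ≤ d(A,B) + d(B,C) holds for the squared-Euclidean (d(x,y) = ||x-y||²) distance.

d(A,B) = 5² + 2² + 3² = 38, d(B,C) = 2² + 3² + 4² = 29, d(A,C) = 7² + 5² + 7² = 123.
d(A,C) = 123 > 38 + 29 = 67. Triangle inequality is VIOLATED. (Squared-Euclidean is not a metric — this is a counterexample.)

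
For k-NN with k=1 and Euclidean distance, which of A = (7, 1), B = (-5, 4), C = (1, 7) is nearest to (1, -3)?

Distances: d(A) ≈ 7.2111, d(B) ≈ 9.2195, d(C) = 10. Nearest: A = (7, 1) with distance 7.2111.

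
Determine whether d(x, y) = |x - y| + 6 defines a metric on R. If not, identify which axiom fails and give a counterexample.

No. d fails identity of indiscernibles (specifically d(x,x) = 0): d(-6, -6) = |-6 - (-6)| + 6 = 0 + 6 = 6 ≠ 0.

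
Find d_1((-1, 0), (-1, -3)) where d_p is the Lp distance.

Σ|x_i - y_i| = |-1 - (-1)| + |0 - (-3)| = 0 + 3 = 3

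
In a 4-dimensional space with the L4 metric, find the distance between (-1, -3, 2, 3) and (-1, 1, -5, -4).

(Σ|x_i - y_i|^4)^(1/4) = (|-1 - (-1)|^4 + |-3 - 1|^4 + |2 - (-5)|^4 + |3 - (-4)|^4)^(1/4)
= (0^4 + 4^4 + 7^4 + 7^4)^(1/4) = (0 + 256 + 2401 + 2401)^(1/4) = (5058)^(1/4) ≈ 8.4332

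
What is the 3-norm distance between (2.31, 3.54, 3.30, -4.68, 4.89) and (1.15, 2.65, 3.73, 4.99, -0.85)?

(Σ|x_i - y_i|^3)^(1/3) = (|2.31 - 1.15|^3 + |3.54 - 2.65|^3 + |3.3 - 3.73|^3 + |-4.68 - 4.99|^3 + |4.89 - (-0.85)|^3)^(1/3)
= (1.16^3 + 0.89^3 + 0.43^3 + 9.67^3 + 5.74^3)^(1/3) ≈ (1.5609 + 0.705 + 0.0795 + 904.2311 + 189.1192)^(1/3) = (1095.6957)^(1/3) ≈ 10.3093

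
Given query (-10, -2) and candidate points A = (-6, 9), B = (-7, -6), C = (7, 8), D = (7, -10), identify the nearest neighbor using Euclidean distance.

Distances: d(A) ≈ 11.7047, d(B) = 5, d(C) ≈ 19.7231, d(D) ≈ 18.7883. Nearest: B = (-7, -6) with distance 5.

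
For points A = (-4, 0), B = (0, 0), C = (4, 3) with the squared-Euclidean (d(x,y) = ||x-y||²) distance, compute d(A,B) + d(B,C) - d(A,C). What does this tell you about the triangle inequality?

d(A,B) = 4² + 0² = 16, d(B,C) = 4² + 3² = 25, d(A,C) = 8² + 3² = 73.
d(A,B) + d(B,C) - d(A,C) = 16 + 25 - 73 = 41 - 73 = -32. This is < 0, so the triangle inequality FAILS for these points (squared-Euclidean is not a metric).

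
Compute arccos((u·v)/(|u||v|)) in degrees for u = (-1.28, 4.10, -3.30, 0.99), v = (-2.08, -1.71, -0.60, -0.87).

With u = (-1.28, 4.10, -3.30, 0.99), v = (-2.08, -1.71, -0.60, -0.87):
u·v = (-1.28)·(-2.08) + 4.1·(-1.71) + (-3.3)·(-0.6) + 0.99·(-0.87) = 2.6624 + (-7.011) + 1.98 + (-0.8613) = -3.2299.
|u| = √((-1.28)² + 4.1² + (-3.3)² + 0.99²) = √(1.6384 + 16.81 + 10.89 + 0.9801) = √30.3185, |v| = √((-2.08)² + (-1.71)² + (-0.6)² + (-0.87)²) = √(4.3264 + 2.9241 + 0.36 + 0.7569) = √8.3674.
cos θ = (u·v)/(|u||v|) = -3.2299/(√30.3185·√8.3674) ≈ -0.202787
θ = arccos(-0.202787) ≈ 101.7°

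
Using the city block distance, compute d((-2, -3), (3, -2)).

Σ|x_i - y_i| = |-2 - 3| + |-3 - (-2)| = 5 + 1 = 6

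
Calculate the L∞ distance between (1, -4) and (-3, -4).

max(|x_i - y_i|) = max(|1 - (-3)|, |-4 - (-4)|) = max(4, 0) = 4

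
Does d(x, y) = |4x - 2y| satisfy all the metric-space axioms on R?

No. d fails symmetry: d(9, 8) = |4·9 - 2·8| = |20| = 20, but d(8, 9) = |4·8 - 2·9| = |14| = 14. Since 20 ≠ 14, d(x,y) ≠ d(y,x) in general.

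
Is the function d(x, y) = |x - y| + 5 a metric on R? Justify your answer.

No. d fails identity of indiscernibles (specifically d(x,x) = 0): d(7, 7) = |7 - 7| + 5 = 0 + 5 = 5 ≠ 0.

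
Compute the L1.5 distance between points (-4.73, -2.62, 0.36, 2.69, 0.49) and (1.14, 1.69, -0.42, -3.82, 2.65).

(Σ|x_i - y_i|^1.5)^(1/1.5) = (|-4.73 - 1.14|^1.5 + |-2.62 - 1.69|^1.5 + |0.36 - (-0.42)|^1.5 + |2.69 - (-3.82)|^1.5 + |0.49 - 2.65|^1.5)^(1/1.5)
= (5.87^1.5 + 4.31^1.5 + 0.78^1.5 + 6.51^1.5 + 2.16^1.5)^(1/1.5) ≈ (14.2219 + 8.9478 + 0.6889 + 16.6101 + 3.1745)^(1/1.5) = (43.6432)^(1/1.5) ≈ 12.3959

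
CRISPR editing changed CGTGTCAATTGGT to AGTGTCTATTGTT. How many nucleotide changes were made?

Differing positions: 1, 7, 12. Hamming distance = 3.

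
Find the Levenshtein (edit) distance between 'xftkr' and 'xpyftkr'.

Let D[i][j] be the edit distance between the first i characters of 'xftkr' and the first j characters of 'xpyftkr', with D[i][0] = i, D[0][j] = j, and D[i][j] = D[i-1][j-1] if the characters match, else 1 + min(D[i-1][j], D[i][j-1], D[i-1][j-1]). Filling the table (rows: prefixes of 'xftkr', columns: prefixes of 'xpyftkr'):
     ε  x  p  y  f  t  k  r
  ε  0  1  2  3  4  5  6  7
  x  1  0  1  2  3  4  5  6
  f  2  1  1  2  2  3  4  5
  t  3  2  2  2  3  2  3  4
  k  4  3  3  3  3  3  2  3
  r  5  4  4  4  4  4  3  2
The bottom-right entry gives D[5][7] = 2, so no sequence of fewer than 2 edits works. Backtracking through the table gives one optimal edit sequence (2 edits):
  xftkr → xpftkr (ins p @2)
  xpftkr → xpyftkr (ins y @3)
Edit distance = 2.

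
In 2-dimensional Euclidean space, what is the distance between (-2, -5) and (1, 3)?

√(Σ(x_i - y_i)²) = √((-2 - 1)² + (-5 - 3)²)
= √((-3)² + (-8)²) = √(9 + 64) = √73 ≈ 8.544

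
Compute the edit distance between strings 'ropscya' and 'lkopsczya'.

Let D[i][j] be the edit distance between the first i characters of 'ropscya' and the first j characters of 'lkopsczya', with D[i][0] = i, D[0][j] = j, and D[i][j] = D[i-1][j-1] if the characters match, else 1 + min(D[i-1][j], D[i][j-1], D[i-1][j-1]). Filling the table (rows: prefixes of 'ropscya', columns: prefixes of 'lkopsczya'):
     ε  l  k  o  p  s  c  z  y  a
  ε  0  1  2  3  4  5  6  7  8  9
  r  1  1  2  3  4  5  6  7  8  9
  o  2  2  2  2  3  4  5  6  7  8
  p  3  3  3  3  2  3  4  5  6  7
  s  4  4  4  4  3  2  3  4  5  6
  c  5  5  5  5  4  3  2  3  4  5
  y  6  6  6  6  5  4  3  3  3  4
  a  7  7  7  7  6  5  4  4  4  3
The bottom-right entry gives D[7][9] = 3, so no sequence of fewer than 3 edits works. Backtracking through the table gives one optimal edit sequence (3 edits):
  ropscya → lropscya (ins l @1)
  lropscya → lkopscya (sub r→k @2)
  lkopscya → lkopsczya (ins z @7)
Edit distance = 3.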